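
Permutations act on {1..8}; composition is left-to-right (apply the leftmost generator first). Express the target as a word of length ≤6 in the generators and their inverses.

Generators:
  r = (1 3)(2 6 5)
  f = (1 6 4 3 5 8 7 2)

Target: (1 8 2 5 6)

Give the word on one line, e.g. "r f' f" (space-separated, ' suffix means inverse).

  after f': (1 2 7 8 5 3 4 6)
  after f': (1 7 5 4)(2 8 3 6)
  after r: (1 7 2 8)(3 5 4)
  after f': (1 8 2 5 6)

f' f' r f'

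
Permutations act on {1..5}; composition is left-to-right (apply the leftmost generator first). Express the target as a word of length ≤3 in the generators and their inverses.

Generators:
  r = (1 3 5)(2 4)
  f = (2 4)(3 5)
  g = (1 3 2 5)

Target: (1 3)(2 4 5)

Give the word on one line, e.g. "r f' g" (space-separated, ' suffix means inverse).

  after f': (2 4)(3 5)
  after g: (1 3)(2 4 5)

f' g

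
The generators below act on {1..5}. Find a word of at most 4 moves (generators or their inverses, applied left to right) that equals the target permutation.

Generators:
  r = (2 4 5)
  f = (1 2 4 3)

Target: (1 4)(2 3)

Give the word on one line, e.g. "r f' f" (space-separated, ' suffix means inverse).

  after f': (1 3 4 2)
  after f': (1 4)(2 3)

f' f'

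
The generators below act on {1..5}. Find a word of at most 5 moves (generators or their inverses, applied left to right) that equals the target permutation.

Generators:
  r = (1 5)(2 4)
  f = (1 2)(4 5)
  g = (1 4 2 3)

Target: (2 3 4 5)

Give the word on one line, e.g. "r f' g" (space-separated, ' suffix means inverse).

  after g: (1 4 2 3)
  after r': (1 2 3 5)
  after f': (2 3 4 5)

g r' f'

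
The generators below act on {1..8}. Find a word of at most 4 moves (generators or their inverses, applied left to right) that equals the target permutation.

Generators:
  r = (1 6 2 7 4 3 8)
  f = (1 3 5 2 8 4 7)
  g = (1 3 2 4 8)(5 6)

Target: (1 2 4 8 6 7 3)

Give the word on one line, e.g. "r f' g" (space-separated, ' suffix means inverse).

r r

  after r: (1 6 2 7 4 3 8)
  after r: (1 2 4 8 6 7 3)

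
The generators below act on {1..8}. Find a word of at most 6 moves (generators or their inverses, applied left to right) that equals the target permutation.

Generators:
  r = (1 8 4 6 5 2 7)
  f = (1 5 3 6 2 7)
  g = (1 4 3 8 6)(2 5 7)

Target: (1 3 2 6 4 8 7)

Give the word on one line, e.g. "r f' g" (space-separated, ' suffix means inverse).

  after f': (1 7 2 6 3 5)
  after r: (2 5 8 4 6 3)
  after g': (1 6 4 8)(3 7 5)
  after f': (1 3 2 6 4 8 7)

f' r g' f'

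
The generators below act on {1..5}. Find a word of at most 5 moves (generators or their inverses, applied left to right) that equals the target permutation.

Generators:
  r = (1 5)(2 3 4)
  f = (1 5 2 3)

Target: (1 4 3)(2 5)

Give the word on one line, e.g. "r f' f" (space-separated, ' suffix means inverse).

  after f: (1 5 2 3)
  after f: (1 2)(3 5)
  after r': (1 4 3)(2 5)

f f r'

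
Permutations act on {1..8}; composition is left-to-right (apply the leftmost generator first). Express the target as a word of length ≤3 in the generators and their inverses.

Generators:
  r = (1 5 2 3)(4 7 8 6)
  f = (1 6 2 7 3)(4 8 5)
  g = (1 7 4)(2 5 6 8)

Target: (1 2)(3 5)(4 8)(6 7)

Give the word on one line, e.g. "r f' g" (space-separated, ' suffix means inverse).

r' r'

  after r': (1 3 2 5)(4 6 8 7)
  after r': (1 2)(3 5)(4 8)(6 7)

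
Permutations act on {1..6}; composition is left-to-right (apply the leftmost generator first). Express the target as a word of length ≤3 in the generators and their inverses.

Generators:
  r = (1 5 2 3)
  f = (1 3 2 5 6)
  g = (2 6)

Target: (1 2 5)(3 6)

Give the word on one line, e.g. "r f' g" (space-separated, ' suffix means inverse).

  after f': (1 6 5 2 3)
  after f': (1 5 3 6 2)
  after r: (1 2 5)(3 6)

f' f' r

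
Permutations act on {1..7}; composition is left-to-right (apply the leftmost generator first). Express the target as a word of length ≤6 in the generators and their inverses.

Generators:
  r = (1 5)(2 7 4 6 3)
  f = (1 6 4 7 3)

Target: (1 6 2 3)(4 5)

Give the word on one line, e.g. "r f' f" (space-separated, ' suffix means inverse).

r f' r' f

  after r: (1 5)(2 7 4 6 3)
  after f': (1 5 3 2 4)(6 7)
  after r': (2 7 4 5 6)
  after f: (1 6 2 3)(4 5)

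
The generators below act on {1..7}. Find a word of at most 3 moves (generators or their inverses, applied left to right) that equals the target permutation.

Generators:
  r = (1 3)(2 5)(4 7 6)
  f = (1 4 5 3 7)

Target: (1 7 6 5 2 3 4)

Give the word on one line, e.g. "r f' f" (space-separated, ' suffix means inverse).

r f

  after r: (1 3)(2 5)(4 7 6)
  after f: (1 7 6 5 2 3 4)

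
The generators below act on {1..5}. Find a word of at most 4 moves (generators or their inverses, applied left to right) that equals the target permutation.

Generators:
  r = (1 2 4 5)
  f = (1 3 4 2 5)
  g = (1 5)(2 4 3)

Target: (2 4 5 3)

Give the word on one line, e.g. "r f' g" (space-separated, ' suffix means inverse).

r' g' f' g

  after r': (1 5 4 2)
  after g': (2 5)(3 4)
  after f': (1 5 4)
  after g: (2 4 5 3)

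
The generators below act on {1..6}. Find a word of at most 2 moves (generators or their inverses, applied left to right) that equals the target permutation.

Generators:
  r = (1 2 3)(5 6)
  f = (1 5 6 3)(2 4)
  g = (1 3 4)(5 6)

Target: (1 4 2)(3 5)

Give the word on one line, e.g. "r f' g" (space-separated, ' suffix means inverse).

  after r: (1 2 3)(5 6)
  after f: (1 4 2)(3 5)

r f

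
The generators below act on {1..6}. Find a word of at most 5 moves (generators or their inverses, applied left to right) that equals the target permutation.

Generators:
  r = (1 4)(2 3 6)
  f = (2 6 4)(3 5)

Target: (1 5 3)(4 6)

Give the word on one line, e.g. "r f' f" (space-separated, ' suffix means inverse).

  after r: (1 4)(2 3 6)
  after f': (1 6 4)(2 5 3)
  after f': (1 2 3 4)
  after r: (1 3)(2 6)
  after f': (1 5 3)(4 6)

r f' f' r f'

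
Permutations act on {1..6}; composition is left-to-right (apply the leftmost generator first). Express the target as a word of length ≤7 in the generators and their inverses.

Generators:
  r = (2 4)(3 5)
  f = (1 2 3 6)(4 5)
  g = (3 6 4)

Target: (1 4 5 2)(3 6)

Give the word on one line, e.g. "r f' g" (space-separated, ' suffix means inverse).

g' f' r g' g'

  after g': (3 4 6)
  after f': (1 6 2)(3 5 4)
  after r: (1 6 4 5 2)
  after g': (1 3 4 5 2)
  after g': (1 4 5 2)(3 6)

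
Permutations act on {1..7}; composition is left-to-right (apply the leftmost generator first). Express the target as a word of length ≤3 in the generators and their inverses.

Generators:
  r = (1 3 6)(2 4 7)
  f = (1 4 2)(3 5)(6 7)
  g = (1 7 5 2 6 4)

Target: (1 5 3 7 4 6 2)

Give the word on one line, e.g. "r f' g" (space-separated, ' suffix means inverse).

  after r: (1 3 6)(2 4 7)
  after f': (1 5 3 7 4 6 2)

r f'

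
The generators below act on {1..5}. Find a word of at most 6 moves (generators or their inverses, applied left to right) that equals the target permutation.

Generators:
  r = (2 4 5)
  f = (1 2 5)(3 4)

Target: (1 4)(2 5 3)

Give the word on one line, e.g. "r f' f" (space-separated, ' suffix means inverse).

  after f: (1 2 5)(3 4)
  after r: (1 4 3 5)
  after f: (1 3)(2 5)
  after r: (1 3)(4 5)
  after f: (1 4)(2 5 3)

f r f r f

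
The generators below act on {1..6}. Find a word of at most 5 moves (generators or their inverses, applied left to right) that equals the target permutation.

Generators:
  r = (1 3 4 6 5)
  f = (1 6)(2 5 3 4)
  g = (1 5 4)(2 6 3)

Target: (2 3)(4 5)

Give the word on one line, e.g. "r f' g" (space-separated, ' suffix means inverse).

  after g: (1 5 4)(2 6 3)
  after f: (1 3 5 2)(4 6)
  after f: (1 4)(2 6)
  after g: (2 3)(4 5)

g f f g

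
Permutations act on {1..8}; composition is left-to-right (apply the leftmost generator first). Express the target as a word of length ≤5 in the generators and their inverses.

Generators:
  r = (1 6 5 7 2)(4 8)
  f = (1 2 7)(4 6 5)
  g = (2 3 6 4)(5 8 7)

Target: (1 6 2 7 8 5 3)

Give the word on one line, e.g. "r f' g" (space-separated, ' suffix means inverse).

  after f': (1 7 2)(4 5 6)
  after g': (1 8 5 3 2)(4 7)
  after r': (1 4 5 3 7 8 6)
  after f: (1 6 2 7 8 5 3)

f' g' r' f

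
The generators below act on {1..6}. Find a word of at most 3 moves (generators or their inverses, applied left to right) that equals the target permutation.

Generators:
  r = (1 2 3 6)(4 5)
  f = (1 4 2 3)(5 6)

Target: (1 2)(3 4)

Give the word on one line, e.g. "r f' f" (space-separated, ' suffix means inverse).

  after f': (1 3 2 4)(5 6)
  after f': (1 2)(3 4)

f' f'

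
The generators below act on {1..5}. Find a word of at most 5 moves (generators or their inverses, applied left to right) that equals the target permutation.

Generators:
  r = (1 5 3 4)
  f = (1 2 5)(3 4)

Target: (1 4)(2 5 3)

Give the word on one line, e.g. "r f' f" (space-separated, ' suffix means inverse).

r' r' f

  after r': (1 4 3 5)
  after r': (1 3)(4 5)
  after f: (1 4)(2 5 3)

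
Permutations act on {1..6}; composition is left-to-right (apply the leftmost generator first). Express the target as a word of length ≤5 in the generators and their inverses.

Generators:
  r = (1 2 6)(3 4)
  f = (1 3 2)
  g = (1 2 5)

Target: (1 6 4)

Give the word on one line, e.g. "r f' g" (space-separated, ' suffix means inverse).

  after r: (1 2 6)(3 4)
  after f: (2 6 3 4)
  after r': (1 6 4)

r f r'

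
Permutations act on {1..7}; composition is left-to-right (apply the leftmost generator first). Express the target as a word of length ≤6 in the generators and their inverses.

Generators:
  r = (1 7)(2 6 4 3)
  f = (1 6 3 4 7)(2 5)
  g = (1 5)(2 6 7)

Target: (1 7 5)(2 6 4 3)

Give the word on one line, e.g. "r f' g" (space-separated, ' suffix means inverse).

  after r: (1 7)(2 6 4 3)
  after g': (1 6 4 3 7 5)
  after g': (1 2 7)(3 6 4)
  after g': (1 7 5)(2 6 4 3)

r g' g' g'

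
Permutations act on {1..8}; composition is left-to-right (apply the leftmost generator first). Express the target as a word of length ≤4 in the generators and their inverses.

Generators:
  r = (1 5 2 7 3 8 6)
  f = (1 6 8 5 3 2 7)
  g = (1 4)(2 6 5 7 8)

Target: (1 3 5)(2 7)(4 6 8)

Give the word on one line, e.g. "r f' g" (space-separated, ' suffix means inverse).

r r g' r'

  after r: (1 5 2 7 3 8 6)
  after r: (1 2 3 6 5 7 8)
  after g': (1 8 4)(2 3)
  after r': (1 3 5)(2 7)(4 6 8)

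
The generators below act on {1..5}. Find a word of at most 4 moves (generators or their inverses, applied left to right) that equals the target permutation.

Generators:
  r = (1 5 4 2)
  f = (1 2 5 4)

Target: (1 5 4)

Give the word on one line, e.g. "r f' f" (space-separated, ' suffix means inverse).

r' f' r' f

  after r': (1 2 4 5)
  after f': (2 5 4)
  after r': (1 2)
  after f: (1 5 4)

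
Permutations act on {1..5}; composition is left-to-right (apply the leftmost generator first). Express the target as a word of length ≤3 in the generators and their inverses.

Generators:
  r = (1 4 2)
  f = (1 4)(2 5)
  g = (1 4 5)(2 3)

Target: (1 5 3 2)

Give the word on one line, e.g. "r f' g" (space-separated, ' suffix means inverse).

f' g

  after f': (1 4)(2 5)
  after g: (1 5 3 2)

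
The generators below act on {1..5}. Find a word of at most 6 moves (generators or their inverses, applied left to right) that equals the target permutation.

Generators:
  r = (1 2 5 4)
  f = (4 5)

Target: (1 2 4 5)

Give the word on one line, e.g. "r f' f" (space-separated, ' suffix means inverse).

  after f: (4 5)
  after r: (1 2 5)
  after f: (1 2 4 5)
  after f: (1 2 5)
  after f: (1 2 4 5)

f r f f f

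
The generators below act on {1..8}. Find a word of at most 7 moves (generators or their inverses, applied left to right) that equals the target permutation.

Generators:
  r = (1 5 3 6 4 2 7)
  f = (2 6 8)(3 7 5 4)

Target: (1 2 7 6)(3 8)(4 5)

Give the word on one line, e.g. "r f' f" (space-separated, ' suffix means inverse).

  after f': (2 8 6)(3 4 5 7)
  after r': (1 7 5 2 8 3 6 4)
  after f': (1 3 2 6 5 8 4)
  after f': (1 4)(3 8 5 6 7)
  after r: (1 2 7 6)(3 8)(4 5)

f' r' f' f' r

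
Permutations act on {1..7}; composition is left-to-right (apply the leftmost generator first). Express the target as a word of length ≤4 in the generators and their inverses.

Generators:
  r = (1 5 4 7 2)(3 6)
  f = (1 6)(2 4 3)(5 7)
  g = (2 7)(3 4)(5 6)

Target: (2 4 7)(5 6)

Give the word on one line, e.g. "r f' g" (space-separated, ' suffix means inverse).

f f g

  after f: (1 6)(2 4 3)(5 7)
  after f: (2 3 4)
  after g: (2 4 7)(5 6)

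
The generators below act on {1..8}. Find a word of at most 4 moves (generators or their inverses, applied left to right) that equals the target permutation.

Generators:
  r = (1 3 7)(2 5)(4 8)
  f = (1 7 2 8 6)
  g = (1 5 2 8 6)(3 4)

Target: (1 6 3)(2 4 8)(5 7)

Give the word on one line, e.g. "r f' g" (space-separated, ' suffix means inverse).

  after f': (1 6 8 2 7)
  after r': (1 6 4 8 5 2 3)
  after f': (1 8 5 7)(2 3 6 4)
  after g: (1 6 3)(2 4 8)(5 7)

f' r' f' g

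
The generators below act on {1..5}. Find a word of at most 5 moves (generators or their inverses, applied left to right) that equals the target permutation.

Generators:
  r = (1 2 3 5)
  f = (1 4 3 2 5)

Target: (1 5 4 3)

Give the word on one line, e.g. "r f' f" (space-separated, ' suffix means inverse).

f' f' f' r

  after f': (1 5 2 3 4)
  after f': (1 2 4 5 3)
  after f': (1 3 5 4 2)
  after r: (1 5 4 3)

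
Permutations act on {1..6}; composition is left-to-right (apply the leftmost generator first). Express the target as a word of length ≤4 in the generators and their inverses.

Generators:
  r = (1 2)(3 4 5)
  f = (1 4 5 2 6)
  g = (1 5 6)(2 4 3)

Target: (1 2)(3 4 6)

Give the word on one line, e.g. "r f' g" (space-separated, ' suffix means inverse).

g' r f'

  after g': (1 6 5)(2 3 4)
  after r: (1 6 3 5 2 4)
  after f': (1 2)(3 4 6)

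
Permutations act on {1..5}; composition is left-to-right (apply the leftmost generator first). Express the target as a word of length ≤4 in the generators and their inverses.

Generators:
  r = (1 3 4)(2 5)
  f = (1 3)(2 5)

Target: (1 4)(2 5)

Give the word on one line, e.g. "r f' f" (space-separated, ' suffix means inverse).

  after f: (1 3)(2 5)
  after r': (3 4)
  after r': (1 4)(2 5)

f r' r'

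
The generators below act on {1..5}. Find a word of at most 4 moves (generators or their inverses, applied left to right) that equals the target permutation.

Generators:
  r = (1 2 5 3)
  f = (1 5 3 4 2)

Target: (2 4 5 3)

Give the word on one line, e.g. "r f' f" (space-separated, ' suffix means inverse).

f r' f

  after f: (1 5 3 4 2)
  after r': (1 2 3 4)
  after f: (2 4 5 3)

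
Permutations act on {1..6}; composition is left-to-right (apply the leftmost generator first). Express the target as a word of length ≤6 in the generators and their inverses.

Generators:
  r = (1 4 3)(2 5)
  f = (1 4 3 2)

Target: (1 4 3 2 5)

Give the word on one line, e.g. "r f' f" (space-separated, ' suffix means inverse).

  after r': (1 3 4)(2 5)
  after r': (1 4 3)
  after r': (2 5)
  after f: (1 4 3 2 5)

r' r' r' f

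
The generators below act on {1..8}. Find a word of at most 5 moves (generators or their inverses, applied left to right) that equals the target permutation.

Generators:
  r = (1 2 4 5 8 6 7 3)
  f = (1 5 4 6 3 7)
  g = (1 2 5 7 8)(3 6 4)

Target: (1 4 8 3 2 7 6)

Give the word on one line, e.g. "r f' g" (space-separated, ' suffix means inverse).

  after g': (1 8 7 5 2)(3 4 6)
  after r': (1 5)(2 3)(4 8 6 7)
  after f: (1 4 8 3 2 7 6)

g' r' f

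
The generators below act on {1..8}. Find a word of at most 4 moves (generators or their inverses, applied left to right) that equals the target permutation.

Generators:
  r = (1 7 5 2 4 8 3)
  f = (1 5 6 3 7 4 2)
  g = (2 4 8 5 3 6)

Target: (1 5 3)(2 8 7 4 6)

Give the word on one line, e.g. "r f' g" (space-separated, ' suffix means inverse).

g g f

  after g: (2 4 8 5 3 6)
  after g: (2 8 3)(4 5 6)
  after f: (1 5 3)(2 8 7 4 6)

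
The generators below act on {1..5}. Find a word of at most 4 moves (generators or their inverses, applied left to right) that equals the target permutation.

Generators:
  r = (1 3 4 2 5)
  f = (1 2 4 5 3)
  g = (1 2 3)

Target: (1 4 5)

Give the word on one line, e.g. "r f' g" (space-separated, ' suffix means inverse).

f' r g'

  after f': (1 3 5 4 2)
  after r: (1 4 5 2 3)
  after g': (1 4 5)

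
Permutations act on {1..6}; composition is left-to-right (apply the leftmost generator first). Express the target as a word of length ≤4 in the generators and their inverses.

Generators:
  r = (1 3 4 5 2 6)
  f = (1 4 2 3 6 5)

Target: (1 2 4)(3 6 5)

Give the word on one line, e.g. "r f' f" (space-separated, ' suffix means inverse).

r' r'

  after r': (1 6 2 5 4 3)
  after r': (1 2 4)(3 6 5)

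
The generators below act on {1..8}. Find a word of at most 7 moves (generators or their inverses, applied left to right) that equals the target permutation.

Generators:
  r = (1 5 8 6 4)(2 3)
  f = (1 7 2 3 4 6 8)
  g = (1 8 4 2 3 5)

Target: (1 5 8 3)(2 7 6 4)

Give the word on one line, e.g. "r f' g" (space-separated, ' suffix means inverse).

  after g: (1 8 4 2 3 5)
  after r': (1 5 4 3)(6 8)
  after f': (1 5 3 8 4 2 7)
  after g: (2 7 8)(3 4)
  after r: (1 5 8 3)(2 7 6 4)

g r' f' g r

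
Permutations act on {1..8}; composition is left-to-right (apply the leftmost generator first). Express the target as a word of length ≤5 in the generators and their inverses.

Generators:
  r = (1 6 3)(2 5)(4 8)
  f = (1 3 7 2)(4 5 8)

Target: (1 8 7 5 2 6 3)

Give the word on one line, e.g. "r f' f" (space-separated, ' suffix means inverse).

f' r f' r'

  after f': (1 2 7 3)(4 8 5)
  after r: (1 5 8 2 7)(3 6)
  after f': (1 4 8 7 2 3 6)
  after r': (1 8 7 5 2 6 3)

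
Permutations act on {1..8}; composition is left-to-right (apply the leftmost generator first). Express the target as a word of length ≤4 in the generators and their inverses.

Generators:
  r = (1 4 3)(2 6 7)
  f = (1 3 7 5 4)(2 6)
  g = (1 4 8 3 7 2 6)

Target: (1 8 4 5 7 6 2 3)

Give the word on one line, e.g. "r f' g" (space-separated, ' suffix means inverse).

f' r g'

  after f': (1 4 5 7 3)(2 6)
  after r: (1 3 4 5 2 7)
  after g': (1 8 4 5 7 6 2 3)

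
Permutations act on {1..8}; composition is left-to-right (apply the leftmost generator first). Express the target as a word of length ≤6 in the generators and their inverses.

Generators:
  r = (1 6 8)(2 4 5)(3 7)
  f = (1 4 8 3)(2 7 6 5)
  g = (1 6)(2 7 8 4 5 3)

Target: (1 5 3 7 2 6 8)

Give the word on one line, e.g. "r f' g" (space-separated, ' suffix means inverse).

r' g' g' r'

  after r': (1 8 6)(2 5 4)(3 7)
  after g': (1 7 5 8)(2 4 3)
  after g': (1 2 8 6)(4 5 7)
  after r': (1 5 3 7 2 6 8)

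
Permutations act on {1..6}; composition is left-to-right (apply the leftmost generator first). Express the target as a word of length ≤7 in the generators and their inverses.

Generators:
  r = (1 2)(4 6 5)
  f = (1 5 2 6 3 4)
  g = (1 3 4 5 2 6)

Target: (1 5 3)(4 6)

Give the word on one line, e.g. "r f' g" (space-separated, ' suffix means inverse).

f' g f' r' f'

  after f': (1 4 3 6 2 5)
  after g: (1 5 3)
  after f': (2 5 6)(3 4)
  after r': (1 2 6)(3 5 4)
  after f': (1 5 3)(4 6)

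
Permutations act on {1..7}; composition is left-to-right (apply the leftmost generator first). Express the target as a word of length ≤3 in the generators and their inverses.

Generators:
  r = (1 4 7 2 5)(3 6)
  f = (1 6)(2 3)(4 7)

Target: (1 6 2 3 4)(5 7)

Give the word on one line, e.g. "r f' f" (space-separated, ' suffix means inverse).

f r' r'

  after f: (1 6)(2 3)(4 7)
  after r': (1 3 7)(2 6 5)
  after r': (1 6 2 3 4)(5 7)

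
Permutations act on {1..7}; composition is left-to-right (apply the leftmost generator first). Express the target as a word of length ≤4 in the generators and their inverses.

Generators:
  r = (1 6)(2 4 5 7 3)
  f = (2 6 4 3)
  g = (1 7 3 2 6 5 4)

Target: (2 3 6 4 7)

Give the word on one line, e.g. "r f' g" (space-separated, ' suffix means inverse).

r g' r g

  after r: (1 6)(2 4 5 7 3)
  after g': (1 2 5)(4 6)
  after r: (1 4)(2 7 3)(5 6)
  after g: (2 3 6 4 7)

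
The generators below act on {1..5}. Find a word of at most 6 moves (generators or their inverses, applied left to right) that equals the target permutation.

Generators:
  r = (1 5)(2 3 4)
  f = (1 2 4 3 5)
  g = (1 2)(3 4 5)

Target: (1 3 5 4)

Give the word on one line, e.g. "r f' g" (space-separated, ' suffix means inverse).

  after r': (1 5)(2 4 3)
  after f': (1 3)
  after r': (1 2 4 3 5)
  after f: (1 4 5 2 3)
  after r': (1 3 5 4)

r' f' r' f r'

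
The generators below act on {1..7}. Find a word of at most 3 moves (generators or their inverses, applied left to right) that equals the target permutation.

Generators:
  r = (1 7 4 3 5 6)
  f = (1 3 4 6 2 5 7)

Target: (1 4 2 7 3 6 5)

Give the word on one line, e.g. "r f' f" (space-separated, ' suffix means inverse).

  after f: (1 3 4 6 2 5 7)
  after f: (1 4 2 7 3 6 5)

f f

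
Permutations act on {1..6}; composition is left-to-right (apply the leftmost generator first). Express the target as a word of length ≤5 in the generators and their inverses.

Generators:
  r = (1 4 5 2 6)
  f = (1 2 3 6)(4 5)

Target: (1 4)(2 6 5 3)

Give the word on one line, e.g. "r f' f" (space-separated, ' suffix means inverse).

r' r' r' f'

  after r': (1 6 2 5 4)
  after r': (1 2 4 6 5)
  after r': (1 5 6 4 2)
  after f': (1 4)(2 6 5 3)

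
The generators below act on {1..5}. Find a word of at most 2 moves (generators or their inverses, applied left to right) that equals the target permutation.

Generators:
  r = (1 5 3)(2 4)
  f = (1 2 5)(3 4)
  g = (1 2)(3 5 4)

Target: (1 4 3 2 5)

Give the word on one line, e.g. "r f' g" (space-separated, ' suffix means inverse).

  after g': (1 2)(3 4 5)
  after r: (1 4 3 2 5)

g' r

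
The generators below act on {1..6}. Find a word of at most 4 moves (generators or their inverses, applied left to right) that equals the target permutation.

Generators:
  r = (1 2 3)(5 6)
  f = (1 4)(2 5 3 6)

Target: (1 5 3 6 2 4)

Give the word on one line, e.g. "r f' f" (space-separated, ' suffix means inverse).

  after r': (1 3 2)(5 6)
  after f': (1 5 3 6 2 4)

r' f'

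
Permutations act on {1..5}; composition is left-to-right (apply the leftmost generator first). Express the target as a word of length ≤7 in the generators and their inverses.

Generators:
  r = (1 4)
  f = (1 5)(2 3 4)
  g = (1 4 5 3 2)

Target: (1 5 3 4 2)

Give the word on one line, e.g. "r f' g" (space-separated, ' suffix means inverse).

r' f g f' r'

  after r': (1 4)
  after f: (1 2 3 4 5)
  after g: (3 5 4)
  after f': (1 5 3)(2 4)
  after r': (1 5 3 4 2)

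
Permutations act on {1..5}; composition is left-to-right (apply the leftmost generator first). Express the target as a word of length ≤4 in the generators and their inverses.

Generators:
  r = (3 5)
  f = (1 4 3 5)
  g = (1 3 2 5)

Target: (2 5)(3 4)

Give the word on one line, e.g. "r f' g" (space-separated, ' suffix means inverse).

  after g': (1 5 2 3)
  after f: (2 5)(3 4)

g' f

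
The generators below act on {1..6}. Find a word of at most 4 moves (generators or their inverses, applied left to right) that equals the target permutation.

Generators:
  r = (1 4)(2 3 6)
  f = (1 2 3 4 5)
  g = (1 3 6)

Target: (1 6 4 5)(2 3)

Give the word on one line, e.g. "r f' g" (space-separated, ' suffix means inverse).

g' f

  after g': (1 6 3)
  after f: (1 6 4 5)(2 3)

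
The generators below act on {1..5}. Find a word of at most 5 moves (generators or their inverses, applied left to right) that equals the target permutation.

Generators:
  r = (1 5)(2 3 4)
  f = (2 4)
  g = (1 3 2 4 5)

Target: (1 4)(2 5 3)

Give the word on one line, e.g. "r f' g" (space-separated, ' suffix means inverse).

g g f'

  after g: (1 3 2 4 5)
  after g: (1 2 5 3 4)
  after f': (1 4)(2 5 3)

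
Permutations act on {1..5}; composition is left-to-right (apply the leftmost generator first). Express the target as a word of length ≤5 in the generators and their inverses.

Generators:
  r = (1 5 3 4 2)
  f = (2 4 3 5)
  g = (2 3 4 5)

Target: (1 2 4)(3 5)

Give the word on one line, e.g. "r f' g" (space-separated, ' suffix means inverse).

g r' f' g

  after g: (2 3 4 5)
  after r': (1 2 5 4)
  after f': (1 5 2 3 4)
  after g: (1 2 4)(3 5)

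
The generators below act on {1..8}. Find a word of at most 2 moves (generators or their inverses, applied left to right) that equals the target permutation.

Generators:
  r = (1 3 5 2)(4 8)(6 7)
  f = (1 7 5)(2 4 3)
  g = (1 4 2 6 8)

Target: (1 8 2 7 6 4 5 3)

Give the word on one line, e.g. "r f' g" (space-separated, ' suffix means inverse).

g r'

  after g: (1 4 2 6 8)
  after r': (1 8 2 7 6 4 5 3)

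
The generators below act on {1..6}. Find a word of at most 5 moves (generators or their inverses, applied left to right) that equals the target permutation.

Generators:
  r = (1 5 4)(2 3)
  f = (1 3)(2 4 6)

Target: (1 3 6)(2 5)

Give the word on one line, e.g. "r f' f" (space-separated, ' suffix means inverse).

  after r': (1 4 5)(2 3)
  after f': (1 2)(3 6 4 5)
  after r: (1 3 6)(2 5)

r' f' r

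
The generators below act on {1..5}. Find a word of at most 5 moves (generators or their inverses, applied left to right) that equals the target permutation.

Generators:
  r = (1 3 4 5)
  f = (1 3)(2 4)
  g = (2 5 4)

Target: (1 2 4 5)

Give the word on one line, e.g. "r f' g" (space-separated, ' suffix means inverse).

  after f': (1 3)(2 4)
  after r: (1 4 2 5)
  after g: (1 2 4 5)

f' r g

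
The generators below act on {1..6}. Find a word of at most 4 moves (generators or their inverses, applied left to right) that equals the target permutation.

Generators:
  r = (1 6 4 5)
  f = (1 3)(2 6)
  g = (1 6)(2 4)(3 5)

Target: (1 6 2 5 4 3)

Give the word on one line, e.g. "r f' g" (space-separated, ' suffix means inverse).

  after r: (1 6 4 5)
  after f: (1 2 6 4 5 3)
  after g': (1 4 3 6 2)
  after r': (1 6 2 5 4 3)

r f g' r'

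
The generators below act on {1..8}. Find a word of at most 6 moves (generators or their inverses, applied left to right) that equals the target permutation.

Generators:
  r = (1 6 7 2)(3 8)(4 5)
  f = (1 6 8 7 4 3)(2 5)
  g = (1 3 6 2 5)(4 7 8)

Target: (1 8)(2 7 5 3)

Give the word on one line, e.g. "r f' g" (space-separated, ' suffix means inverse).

  after g': (1 5 2 6 3)(4 8 7)
  after g': (1 2 3 5 6)(4 7 8)
  after r: (2 8 5 7 3 4)
  after f': (1 3 7 4 5 8 2 6)
  after r: (1 8)(2 7 5 3)

g' g' r f' r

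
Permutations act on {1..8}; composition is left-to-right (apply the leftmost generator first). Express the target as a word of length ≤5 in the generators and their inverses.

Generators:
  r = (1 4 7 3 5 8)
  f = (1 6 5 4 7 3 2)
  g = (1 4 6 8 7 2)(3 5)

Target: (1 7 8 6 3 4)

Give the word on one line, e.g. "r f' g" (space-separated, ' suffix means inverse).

f r f' g f

  after f: (1 6 5 4 7 3 2)
  after r: (1 6 8)(2 4 3)(5 7)
  after f': (2 5 4 7 6 8)
  after g: (1 4 2 3 5 6 7 8)
  after f: (1 7 8 6 3 4)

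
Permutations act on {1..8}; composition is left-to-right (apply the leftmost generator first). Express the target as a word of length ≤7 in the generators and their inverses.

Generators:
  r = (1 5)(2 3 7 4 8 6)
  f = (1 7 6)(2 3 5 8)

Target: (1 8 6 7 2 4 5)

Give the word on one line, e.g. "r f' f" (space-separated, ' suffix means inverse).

r f r' f r

  after r: (1 5)(2 3 7 4 8 6)
  after f: (1 8)(2 5 7 4)(3 6)
  after r': (1 4 6 2)(3 8 5)
  after f: (1 4)(2 7 6 3)
  after r: (1 8 6 7 2 4 5)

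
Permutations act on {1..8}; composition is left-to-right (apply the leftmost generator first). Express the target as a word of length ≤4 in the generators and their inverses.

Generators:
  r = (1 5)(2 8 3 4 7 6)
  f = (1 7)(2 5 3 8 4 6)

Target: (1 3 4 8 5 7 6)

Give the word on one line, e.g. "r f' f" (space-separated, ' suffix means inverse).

  after r': (1 5)(2 6 7 4 3 8)
  after f: (1 3 4 8 5 7 6)

r' f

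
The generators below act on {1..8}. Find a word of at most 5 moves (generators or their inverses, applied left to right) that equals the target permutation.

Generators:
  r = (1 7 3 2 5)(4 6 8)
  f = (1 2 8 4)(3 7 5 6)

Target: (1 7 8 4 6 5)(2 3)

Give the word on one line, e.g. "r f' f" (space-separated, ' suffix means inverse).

f r' f

  after f: (1 2 8 4)(3 7 5 6)
  after r': (1 3)(2 6 7)(4 5)
  after f: (1 7 8 4 6 5)(2 3)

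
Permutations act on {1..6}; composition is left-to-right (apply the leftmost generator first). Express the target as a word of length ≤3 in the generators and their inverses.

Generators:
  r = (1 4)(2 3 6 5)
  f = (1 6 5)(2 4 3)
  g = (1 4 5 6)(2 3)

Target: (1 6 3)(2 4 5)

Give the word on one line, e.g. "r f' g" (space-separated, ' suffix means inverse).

  after r': (1 4)(2 5 6 3)
  after f: (1 3 4 6 2)
  after r: (1 6 3)(2 4 5)

r' f r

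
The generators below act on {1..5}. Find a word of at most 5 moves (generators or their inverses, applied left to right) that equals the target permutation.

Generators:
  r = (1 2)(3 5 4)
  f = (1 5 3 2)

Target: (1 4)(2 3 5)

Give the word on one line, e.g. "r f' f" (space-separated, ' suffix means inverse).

r f' r' f f

  after r: (1 2)(3 5 4)
  after f': (1 3)(4 5)
  after r': (1 4 3 2)
  after f: (1 4 2 5 3)
  after f: (1 4)(2 3 5)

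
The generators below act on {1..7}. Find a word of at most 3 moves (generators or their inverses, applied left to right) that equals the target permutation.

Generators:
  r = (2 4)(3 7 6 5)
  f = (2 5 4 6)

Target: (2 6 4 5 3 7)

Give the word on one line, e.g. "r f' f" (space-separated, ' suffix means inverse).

  after r: (2 4)(3 7 6 5)
  after f: (2 6 4 5 3 7)

r f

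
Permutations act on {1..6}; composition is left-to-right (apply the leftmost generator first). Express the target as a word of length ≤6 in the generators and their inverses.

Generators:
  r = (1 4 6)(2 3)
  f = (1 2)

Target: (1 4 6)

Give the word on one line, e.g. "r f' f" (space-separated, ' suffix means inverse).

  after r': (1 6 4)(2 3)
  after r': (1 4 6)
  after f: (1 4 6 2)
  after f: (1 4 6)

r' r' f f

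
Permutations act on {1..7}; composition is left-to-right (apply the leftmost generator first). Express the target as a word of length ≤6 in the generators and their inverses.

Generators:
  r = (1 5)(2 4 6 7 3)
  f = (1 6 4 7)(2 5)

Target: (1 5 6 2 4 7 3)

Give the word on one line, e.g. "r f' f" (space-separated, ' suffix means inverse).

  after f: (1 6 4 7)(2 5)
  after r: (1 7 5 4 3 2)
  after f: (2 6 4 3 5 7)
  after r': (1 5 6 2 4 7 3)

f r f r'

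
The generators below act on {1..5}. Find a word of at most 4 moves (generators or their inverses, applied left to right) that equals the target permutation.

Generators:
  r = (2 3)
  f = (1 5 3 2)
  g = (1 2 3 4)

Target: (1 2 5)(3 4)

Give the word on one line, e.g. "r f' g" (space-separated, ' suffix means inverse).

  after f': (1 2 3 5)
  after f': (1 3)(2 5)
  after g': (1 2 5)(3 4)

f' f' g'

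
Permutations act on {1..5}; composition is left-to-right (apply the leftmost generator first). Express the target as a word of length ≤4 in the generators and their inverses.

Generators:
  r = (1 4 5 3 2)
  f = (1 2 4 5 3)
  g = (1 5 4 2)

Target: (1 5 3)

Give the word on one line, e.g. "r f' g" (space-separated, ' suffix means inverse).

  after g: (1 5 4 2)
  after f: (1 3)
  after g': (1 3 2 4 5)
  after f': (1 5 3)

g f g' f'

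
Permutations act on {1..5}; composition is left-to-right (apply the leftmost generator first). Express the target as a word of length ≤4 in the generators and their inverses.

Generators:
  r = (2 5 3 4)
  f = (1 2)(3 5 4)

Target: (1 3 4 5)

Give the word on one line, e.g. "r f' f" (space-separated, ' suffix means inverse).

f r f'

  after f: (1 2)(3 5 4)
  after r: (1 5 2)
  after f': (1 3 4 5)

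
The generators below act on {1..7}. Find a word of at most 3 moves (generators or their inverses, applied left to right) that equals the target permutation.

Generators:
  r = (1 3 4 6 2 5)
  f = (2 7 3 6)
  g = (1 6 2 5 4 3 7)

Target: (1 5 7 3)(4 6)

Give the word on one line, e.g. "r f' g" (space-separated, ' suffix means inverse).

r' f

  after r': (1 5 2 6 4 3)
  after f: (1 5 7 3)(4 6)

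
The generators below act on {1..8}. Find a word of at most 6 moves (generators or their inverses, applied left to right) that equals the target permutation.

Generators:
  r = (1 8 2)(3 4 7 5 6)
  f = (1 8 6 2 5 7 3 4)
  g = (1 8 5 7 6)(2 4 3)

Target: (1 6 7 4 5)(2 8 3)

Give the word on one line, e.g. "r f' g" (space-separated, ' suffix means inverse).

g' f f r

  after g': (1 6 7 5 8)(2 3 4)
  after f: (1 2 4 5 6 3)
  after f: (1 5 2)(3 8 6 4 7)
  after r: (1 6 7 4 5)(2 8 3)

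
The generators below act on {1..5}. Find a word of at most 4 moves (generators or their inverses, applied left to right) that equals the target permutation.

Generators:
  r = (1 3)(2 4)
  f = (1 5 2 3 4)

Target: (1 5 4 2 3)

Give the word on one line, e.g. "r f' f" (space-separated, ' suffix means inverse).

f' r' f' r

  after f': (1 4 3 2 5)
  after r': (1 2 5 3 4)
  after f': (1 5 2)
  after r: (1 5 4 2 3)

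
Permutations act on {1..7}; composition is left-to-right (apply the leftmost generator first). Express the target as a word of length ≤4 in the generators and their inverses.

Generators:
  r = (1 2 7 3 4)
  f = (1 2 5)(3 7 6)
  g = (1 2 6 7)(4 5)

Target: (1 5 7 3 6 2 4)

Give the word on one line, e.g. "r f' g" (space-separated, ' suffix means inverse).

g' r' f

  after g': (1 7 6 2)(4 5)
  after r': (1 2 4 5 3 7 6)
  after f: (1 5 7 3 6 2 4)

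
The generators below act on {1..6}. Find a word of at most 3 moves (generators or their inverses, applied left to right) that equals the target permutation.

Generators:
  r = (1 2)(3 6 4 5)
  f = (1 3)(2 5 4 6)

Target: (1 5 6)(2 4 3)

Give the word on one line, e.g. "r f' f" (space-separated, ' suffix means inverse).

  after f: (1 3)(2 5 4 6)
  after r': (1 5 6)(2 4 3)

f r'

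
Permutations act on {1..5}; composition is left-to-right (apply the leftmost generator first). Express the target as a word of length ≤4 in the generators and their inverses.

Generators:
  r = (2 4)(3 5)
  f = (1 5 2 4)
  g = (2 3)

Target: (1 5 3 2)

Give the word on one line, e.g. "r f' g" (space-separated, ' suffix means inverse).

r' f

  after r': (2 4)(3 5)
  after f: (1 5 3 2)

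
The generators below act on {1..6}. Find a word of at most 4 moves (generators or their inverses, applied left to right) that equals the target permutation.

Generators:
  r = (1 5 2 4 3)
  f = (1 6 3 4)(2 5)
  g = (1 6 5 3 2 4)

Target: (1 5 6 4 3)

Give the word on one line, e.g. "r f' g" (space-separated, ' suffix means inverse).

  after g: (1 6 5 3 2 4)
  after r: (1 6 2 3 4 5)
  after g: (1 5 6 4 3)

g r g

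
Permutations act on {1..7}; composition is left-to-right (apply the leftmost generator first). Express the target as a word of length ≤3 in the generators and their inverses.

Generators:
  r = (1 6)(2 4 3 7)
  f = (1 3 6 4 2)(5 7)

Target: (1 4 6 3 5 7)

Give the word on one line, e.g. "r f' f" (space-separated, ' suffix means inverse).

  after r: (1 6)(2 4 3 7)
  after f: (1 4 6 3 5 7)

r f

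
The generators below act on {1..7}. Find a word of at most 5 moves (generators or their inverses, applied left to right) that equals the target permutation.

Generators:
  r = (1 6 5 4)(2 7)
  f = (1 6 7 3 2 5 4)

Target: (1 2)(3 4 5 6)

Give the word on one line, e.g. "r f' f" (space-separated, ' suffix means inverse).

  after f: (1 6 7 3 2 5 4)
  after f: (1 7 2 4 6 3 5)
  after r: (1 2)(3 4 5 6)

f f r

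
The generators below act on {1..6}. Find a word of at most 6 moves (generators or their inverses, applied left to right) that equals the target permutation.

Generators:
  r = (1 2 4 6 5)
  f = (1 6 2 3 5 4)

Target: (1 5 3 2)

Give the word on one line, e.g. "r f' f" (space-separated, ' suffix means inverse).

f r f' r f

  after f: (1 6 2 3 5 4)
  after r: (1 5 6 4 2 3)
  after f': (1 3 4 6 5)
  after r: (1 3 6)(2 4 5)
  after f: (1 5 3 2)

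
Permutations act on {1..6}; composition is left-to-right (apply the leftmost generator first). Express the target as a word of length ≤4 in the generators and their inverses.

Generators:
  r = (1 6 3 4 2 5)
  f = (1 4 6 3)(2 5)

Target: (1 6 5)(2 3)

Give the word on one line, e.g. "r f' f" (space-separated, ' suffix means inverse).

r f' r' r'

  after r: (1 6 3 4 2 5)
  after f': (1 4 5 3)
  after r': (1 3 5 6)(2 4)
  after r': (1 6 5)(2 3)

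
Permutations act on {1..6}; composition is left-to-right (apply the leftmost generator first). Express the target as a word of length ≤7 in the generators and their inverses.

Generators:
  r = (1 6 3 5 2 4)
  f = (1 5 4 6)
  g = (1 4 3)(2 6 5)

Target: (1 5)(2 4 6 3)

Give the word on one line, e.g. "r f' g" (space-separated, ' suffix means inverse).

  after r: (1 6 3 5 2 4)
  after f': (1 4 6 3)(2 5)
  after g: (1 3 4 5 6)
  after f': (1 3 5 4)
  after r: (1 5)(2 4 6 3)

r f' g f' r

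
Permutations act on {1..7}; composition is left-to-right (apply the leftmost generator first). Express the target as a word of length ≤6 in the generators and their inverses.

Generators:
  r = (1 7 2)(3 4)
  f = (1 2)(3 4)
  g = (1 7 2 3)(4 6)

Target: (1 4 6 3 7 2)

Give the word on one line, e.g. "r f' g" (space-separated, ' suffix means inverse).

g' f' r f'

  after g': (1 3 2 7)(4 6)
  after f': (1 4 6 3)(2 7)
  after r: (1 3 7)(4 6)
  after f': (1 4 6 3 7 2)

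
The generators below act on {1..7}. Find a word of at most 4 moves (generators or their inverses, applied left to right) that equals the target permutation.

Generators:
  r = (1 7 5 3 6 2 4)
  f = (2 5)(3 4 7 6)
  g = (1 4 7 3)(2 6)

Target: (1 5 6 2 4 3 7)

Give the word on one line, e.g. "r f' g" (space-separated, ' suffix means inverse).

f' g r' f'

  after f': (2 5)(3 6 7 4)
  after g: (1 4)(2 5 6 3)
  after r': (1 2 7)(3 6 5)
  after f': (1 5 6 2 4 3 7)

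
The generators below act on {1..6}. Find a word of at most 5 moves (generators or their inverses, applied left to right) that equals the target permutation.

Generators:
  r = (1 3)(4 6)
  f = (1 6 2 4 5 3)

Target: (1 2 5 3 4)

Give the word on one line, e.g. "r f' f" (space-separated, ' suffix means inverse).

f r' r' f r

  after f: (1 6 2 4 5 3)
  after r': (1 4 5)(2 6)
  after r': (1 6 2 4 5 3)
  after f: (1 2 5)(3 6 4)
  after r: (1 2 5 3 4)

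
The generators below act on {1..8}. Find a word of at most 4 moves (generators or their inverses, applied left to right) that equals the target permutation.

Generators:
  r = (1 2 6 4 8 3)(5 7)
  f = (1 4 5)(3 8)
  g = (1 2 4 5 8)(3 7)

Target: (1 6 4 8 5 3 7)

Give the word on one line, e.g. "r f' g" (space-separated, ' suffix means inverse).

  after f: (1 4 5)(3 8)
  after g': (1 2)(3 5 8 7)
  after r: (1 6 4 8 5 3 7)

f g' r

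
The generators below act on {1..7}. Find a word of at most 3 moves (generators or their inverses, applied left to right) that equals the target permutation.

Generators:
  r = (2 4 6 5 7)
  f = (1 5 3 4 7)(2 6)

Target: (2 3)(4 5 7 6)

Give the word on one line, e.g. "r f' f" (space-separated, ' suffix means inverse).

f' r' f'

  after f': (1 7 4 3 5)(2 6)
  after r': (1 5)(2 4 3 6 7)
  after f': (2 3)(4 5 7 6)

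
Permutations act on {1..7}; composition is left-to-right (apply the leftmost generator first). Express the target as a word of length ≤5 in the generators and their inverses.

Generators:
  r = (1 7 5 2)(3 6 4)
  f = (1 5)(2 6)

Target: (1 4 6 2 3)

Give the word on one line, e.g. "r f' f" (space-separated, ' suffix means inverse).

  after f: (1 5)(2 6)
  after r: (1 2 4 3 6)(5 7)
  after f: (1 6 5 7)(2 4 3)
  after r: (1 4 6 2 3)

f r f r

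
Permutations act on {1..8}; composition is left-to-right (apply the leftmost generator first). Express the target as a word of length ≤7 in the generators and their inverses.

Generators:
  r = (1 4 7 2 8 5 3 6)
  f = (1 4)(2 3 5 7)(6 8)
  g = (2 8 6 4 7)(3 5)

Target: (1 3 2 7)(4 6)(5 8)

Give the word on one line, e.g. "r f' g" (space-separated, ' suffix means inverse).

  after g': (2 7 4 6 8)(3 5)
  after f': (1 4 8 7)(2 5)
  after g: (1 7)(2 3 5 8)(4 6)
  after f': (1 5 6)(4 8 7)
  after f': (1 3 2 7)(4 6)(5 8)

g' f' g f' f'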